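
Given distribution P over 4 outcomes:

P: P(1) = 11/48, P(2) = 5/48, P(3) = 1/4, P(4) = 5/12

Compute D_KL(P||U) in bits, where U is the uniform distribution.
0.1467 bits

U(i) = 1/4 for all i

D_KL(P||U) = Σ P(x) log₂(P(x) / (1/4))
           = Σ P(x) log₂(P(x)) + log₂(4)
           = log₂(4) - H(P)

H(P) = -Σ P(x) log₂(P(x)):
  -P(1)·log₂(P(1)) = -(11/48)·log₂(11/48) = 0.48710
  -P(2)·log₂(P(2)) = -(5/48)·log₂(5/48) = 0.33990
  -P(3)·log₂(P(3)) = -(1/4)·log₂(1/4) = 0.50000
  -P(4)·log₂(P(4)) = -(5/12)·log₂(5/12) = 0.52626
H(P) = 0.48710 + 0.33990 + 0.50000 + 0.52626 = 1.85326 bits

log₂(4) = 2.00000 bits

D_KL(P||U) = 2.00000 - 1.85326 = 0.14674 ≈ 0.1467 bits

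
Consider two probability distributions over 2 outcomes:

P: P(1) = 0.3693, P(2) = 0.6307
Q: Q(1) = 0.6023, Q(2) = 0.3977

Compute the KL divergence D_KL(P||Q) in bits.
0.1590 bits

D_KL(P||Q) = Σ P(x) log₂(P(x)/Q(x))

Computing term by term:
  P(1)·log₂(P(1)/Q(1)) = 0.3693·log₂(0.3693/0.6023) = -0.26061
  P(2)·log₂(P(2)/Q(2)) = 0.6307·log₂(0.6307/0.3977) = 0.41959

D_KL(P||Q) = -0.26061 + 0.41959 = 0.15898 ≈ 0.1590 bits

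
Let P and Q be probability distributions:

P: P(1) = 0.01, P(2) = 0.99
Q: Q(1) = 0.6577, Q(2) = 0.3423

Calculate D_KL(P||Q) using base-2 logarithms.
1.4565 bits

D_KL(P||Q) = Σ P(x) log₂(P(x)/Q(x))

Computing term by term:
  P(1)·log₂(P(1)/Q(1)) = 0.01·log₂(0.01/0.6577) = -0.06039
  P(2)·log₂(P(2)/Q(2)) = 0.99·log₂(0.99/0.3423) = 1.51685

D_KL(P||Q) = -0.06039 + 1.51685 = 1.45646 ≈ 1.4565 bits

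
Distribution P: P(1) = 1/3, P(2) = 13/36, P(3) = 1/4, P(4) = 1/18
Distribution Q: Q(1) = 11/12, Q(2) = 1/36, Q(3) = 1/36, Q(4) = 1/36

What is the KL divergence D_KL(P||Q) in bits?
1.6978 bits

D_KL(P||Q) = Σ P(x) log₂(P(x)/Q(x))

Computing term by term:
  P(1)·log₂(P(1)/Q(1)) = (1/3)·log₂((1/3)/(11/12)) = -0.48648
  P(2)·log₂(P(2)/Q(2)) = (13/36)·log₂((13/36)/(1/36)) = 1.33627
  P(3)·log₂(P(3)/Q(3)) = (1/4)·log₂((1/4)/(1/36)) = 0.79248
  P(4)·log₂(P(4)/Q(4)) = (1/18)·log₂((1/18)/(1/36)) = 0.05556

D_KL(P||Q) = -0.48648 + 1.33627 + 0.79248 + 0.05556 = 1.69783 ≈ 1.6978 bits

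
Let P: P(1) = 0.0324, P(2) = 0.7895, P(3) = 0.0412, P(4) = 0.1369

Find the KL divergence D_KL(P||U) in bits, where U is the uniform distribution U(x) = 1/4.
0.9882 bits

U(i) = 1/4 for all i

D_KL(P||U) = Σ P(x) log₂(P(x) / (1/4))
           = Σ P(x) log₂(P(x)) + log₂(4)
           = log₂(4) - H(P)

H(P) = -Σ P(x) log₂(P(x)):
  -P(1)·log₂(P(1)) = -(0.0324)·log₂(0.0324) = 0.16031
  -P(2)·log₂(P(2)) = -(0.7895)·log₂(0.7895) = 0.26921
  -P(3)·log₂(P(3)) = -(0.0412)·log₂(0.0412) = 0.18957
  -P(4)·log₂(P(4)) = -(0.1369)·log₂(0.1369) = 0.39274
H(P) = 0.16031 + 0.26921 + 0.18957 + 0.39274 = 1.01183 bits

log₂(4) = 2.00000 bits

D_KL(P||U) = 2.00000 - 1.01183 = 0.98817 ≈ 0.9882 bits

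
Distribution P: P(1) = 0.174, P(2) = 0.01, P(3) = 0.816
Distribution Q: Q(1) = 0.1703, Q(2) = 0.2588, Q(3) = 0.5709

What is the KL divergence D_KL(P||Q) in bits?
0.3790 bits

D_KL(P||Q) = Σ P(x) log₂(P(x)/Q(x))

Computing term by term:
  P(1)·log₂(P(1)/Q(1)) = 0.174·log₂(0.174/0.1703) = 0.00540
  P(2)·log₂(P(2)/Q(2)) = 0.01·log₂(0.01/0.2588) = -0.04694
  P(3)·log₂(P(3)/Q(3)) = 0.816·log₂(0.816/0.5709) = 0.42051

D_KL(P||Q) = 0.00540 - 0.04694 + 0.42051 = 0.37897 ≈ 0.3790 bits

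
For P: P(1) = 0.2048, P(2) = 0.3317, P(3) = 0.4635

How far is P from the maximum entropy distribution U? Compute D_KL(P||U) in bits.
0.0742 bits

U(i) = 1/3 for all i

D_KL(P||U) = Σ P(x) log₂(P(x) / (1/3))
           = Σ P(x) log₂(P(x)) + log₂(3)
           = log₂(3) - H(P)

H(P) = -Σ P(x) log₂(P(x)):
  -P(1)·log₂(P(1)) = -(0.2048)·log₂(0.2048) = 0.46852
  -P(2)·log₂(P(2)) = -(0.3317)·log₂(0.3317) = 0.52808
  -P(3)·log₂(P(3)) = -(0.4635)·log₂(0.4635) = 0.51419
H(P) = 0.46852 + 0.52808 + 0.51419 = 1.51079 bits

log₂(3) = 1.58496 bits

D_KL(P||U) = 1.58496 - 1.51079 = 0.07417 ≈ 0.0742 bits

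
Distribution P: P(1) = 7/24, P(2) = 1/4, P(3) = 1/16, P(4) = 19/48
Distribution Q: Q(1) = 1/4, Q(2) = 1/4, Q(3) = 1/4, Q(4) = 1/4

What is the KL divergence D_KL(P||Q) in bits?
0.2023 bits

D_KL(P||Q) = Σ P(x) log₂(P(x)/Q(x))

Computing term by term:
  P(1)·log₂(P(1)/Q(1)) = (7/24)·log₂((7/24)/(1/4)) = 0.06486
  P(2)·log₂(P(2)/Q(2)) = (1/4)·log₂((1/4)/(1/4)) = 0.00000
  P(3)·log₂(P(3)/Q(3)) = (1/16)·log₂((1/16)/(1/4)) = -0.12500
  P(4)·log₂(P(4)/Q(4)) = (19/48)·log₂((19/48)/(1/4)) = 0.26242

D_KL(P||Q) = 0.06486 + 0.00000 - 0.12500 + 0.26242 = 0.20228 ≈ 0.2023 bits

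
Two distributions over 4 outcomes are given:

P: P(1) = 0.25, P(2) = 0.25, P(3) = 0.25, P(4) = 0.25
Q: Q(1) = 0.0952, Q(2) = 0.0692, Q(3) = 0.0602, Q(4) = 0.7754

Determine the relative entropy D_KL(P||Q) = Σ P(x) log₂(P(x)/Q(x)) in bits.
0.9168 bits

D_KL(P||Q) = Σ P(x) log₂(P(x)/Q(x))

Computing term by term:
  P(1)·log₂(P(1)/Q(1)) = 0.25·log₂(0.25/0.0952) = 0.34822
  P(2)·log₂(P(2)/Q(2)) = 0.25·log₂(0.25/0.0692) = 0.46327
  P(3)·log₂(P(3)/Q(3)) = 0.25·log₂(0.25/0.0602) = 0.51352
  P(4)·log₂(P(4)/Q(4)) = 0.25·log₂(0.25/0.7754) = -0.40825

D_KL(P||Q) = 0.34822 + 0.46327 + 0.51352 - 0.40825 = 0.91676 ≈ 0.9168 bits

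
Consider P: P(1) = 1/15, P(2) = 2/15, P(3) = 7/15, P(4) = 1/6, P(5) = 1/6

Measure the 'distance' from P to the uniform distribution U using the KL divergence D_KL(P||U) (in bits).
0.2991 bits

U(i) = 1/5 for all i

D_KL(P||U) = Σ P(x) log₂(P(x) / (1/5))
           = Σ P(x) log₂(P(x)) + log₂(5)
           = log₂(5) - H(P)

H(P) = -Σ P(x) log₂(P(x)):
  -P(1)·log₂(P(1)) = -(1/15)·log₂(1/15) = 0.26046
  -P(2)·log₂(P(2)) = -(2/15)·log₂(2/15) = 0.38759
  -P(3)·log₂(P(3)) = -(7/15)·log₂(7/15) = 0.51312
  -P(4)·log₂(P(4)) = -(1/6)·log₂(1/6) = 0.43083
  -P(5)·log₂(P(5)) = -(1/6)·log₂(1/6) = 0.43083
H(P) = 0.26046 + 0.38759 + 0.51312 + 0.43083 + 0.43083 = 2.02283 bits

log₂(5) = 2.32193 bits

D_KL(P||U) = 2.32193 - 2.02283 = 0.29910 ≈ 0.2991 bits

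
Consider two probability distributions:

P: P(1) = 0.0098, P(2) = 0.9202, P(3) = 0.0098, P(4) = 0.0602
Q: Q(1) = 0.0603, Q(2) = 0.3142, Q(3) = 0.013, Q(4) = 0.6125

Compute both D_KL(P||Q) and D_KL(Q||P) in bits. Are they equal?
D_KL(P||Q) = 1.1954 bits, D_KL(Q||P) = 1.7262 bits. No, they are not equal.

D_KL(P||Q) = Σ P(x) log₂(P(x)/Q(x))

Computing term by term:
  P(1)·log₂(P(1)/Q(1)) = 0.0098·log₂(0.0098/0.0603) = -0.02569
  P(2)·log₂(P(2)/Q(2)) = 0.9202·log₂(0.9202/0.3142) = 1.42655
  P(3)·log₂(P(3)/Q(3)) = 0.0098·log₂(0.0098/0.013) = -0.00400
  P(4)·log₂(P(4)/Q(4)) = 0.0602·log₂(0.0602/0.6125) = -0.20148

D_KL(P||Q) = -0.02569 + 1.42655 - 0.00400 - 0.20148 = 1.19538 ≈ 1.1954 bits

D_KL(Q||P) = Σ Q(x) log₂(Q(x)/P(x))

Computing term by term:
  Q(1)·log₂(Q(1)/P(1)) = 0.0603·log₂(0.0603/0.0098) = 0.15806
  Q(2)·log₂(Q(2)/P(2)) = 0.3142·log₂(0.3142/0.9202) = -0.48709
  Q(3)·log₂(Q(3)/P(3)) = 0.013·log₂(0.013/0.0098) = 0.00530
  Q(4)·log₂(Q(4)/P(4)) = 0.6125·log₂(0.6125/0.0602) = 2.04996

D_KL(Q||P) = 0.15806 - 0.48709 + 0.00530 + 2.04996 = 1.72623 ≈ 1.7262 bits

These are NOT equal (difference: 0.5308 bits). KL divergence is asymmetric: D_KL(P||Q) ≠ D_KL(Q||P) in general.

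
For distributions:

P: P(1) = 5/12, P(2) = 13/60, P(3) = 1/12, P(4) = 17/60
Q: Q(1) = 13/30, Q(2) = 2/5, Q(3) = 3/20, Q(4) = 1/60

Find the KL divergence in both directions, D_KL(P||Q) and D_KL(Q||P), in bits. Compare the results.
D_KL(P||Q) = 0.8722 bits, D_KL(Q||P) = 0.4374 bits. D_KL(P||Q) is larger than D_KL(Q||P) by 0.4348 bits; the two directions differ.

D_KL(P||Q) = Σ P(x) log₂(P(x)/Q(x))

Computing term by term:
  P(1)·log₂(P(1)/Q(1)) = (5/12)·log₂((5/12)/(13/30)) = -0.02358
  P(2)·log₂(P(2)/Q(2)) = (13/60)·log₂((13/60)/(2/5)) = -0.19165
  P(3)·log₂(P(3)/Q(3)) = (1/12)·log₂((1/12)/(3/20)) = -0.07067
  P(4)·log₂(P(4)/Q(4)) = (17/60)·log₂((17/60)/(1/60)) = 1.15811

D_KL(P||Q) = -0.02358 - 0.19165 - 0.07067 + 1.15811 = 0.87221 ≈ 0.8722 bits

D_KL(Q||P) = Σ Q(x) log₂(Q(x)/P(x))

Computing term by term:
  Q(1)·log₂(Q(1)/P(1)) = (13/30)·log₂((13/30)/(5/12)) = 0.02452
  Q(2)·log₂(Q(2)/P(2)) = (2/5)·log₂((2/5)/(13/60)) = 0.35381
  Q(3)·log₂(Q(3)/P(3)) = (3/20)·log₂((3/20)/(1/12)) = 0.12720
  Q(4)·log₂(Q(4)/P(4)) = (1/60)·log₂((1/60)/(17/60)) = -0.06812

D_KL(Q||P) = 0.02452 + 0.35381 + 0.12720 - 0.06812 = 0.43741 ≈ 0.4374 bits

These are NOT equal (difference: 0.4348 bits). KL divergence is asymmetric: D_KL(P||Q) ≠ D_KL(Q||P) in general.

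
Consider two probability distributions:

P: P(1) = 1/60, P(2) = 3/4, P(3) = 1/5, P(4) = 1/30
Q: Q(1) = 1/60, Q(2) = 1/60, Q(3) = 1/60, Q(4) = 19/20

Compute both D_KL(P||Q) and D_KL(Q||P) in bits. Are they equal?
D_KL(P||Q) = 4.6748 bits, D_KL(Q||P) = 4.4400 bits. No, they are not equal.

D_KL(P||Q) = Σ P(x) log₂(P(x)/Q(x))

Computing term by term:
  P(1)·log₂(P(1)/Q(1)) = (1/60)·log₂((1/60)/(1/60)) = 0.00000
  P(2)·log₂(P(2)/Q(2)) = (3/4)·log₂((3/4)/(1/60)) = 4.11889
  P(3)·log₂(P(3)/Q(3)) = (1/5)·log₂((1/5)/(1/60)) = 0.71699
  P(4)·log₂(P(4)/Q(4)) = (1/30)·log₂((1/30)/(19/20)) = -0.16110

D_KL(P||Q) = 0.00000 + 4.11889 + 0.71699 - 0.16110 = 4.67478 ≈ 4.6748 bits

D_KL(Q||P) = Σ Q(x) log₂(Q(x)/P(x))

Computing term by term:
  Q(1)·log₂(Q(1)/P(1)) = (1/60)·log₂((1/60)/(1/60)) = 0.00000
  Q(2)·log₂(Q(2)/P(2)) = (1/60)·log₂((1/60)/(3/4)) = -0.09153
  Q(3)·log₂(Q(3)/P(3)) = (1/60)·log₂((1/60)/(1/5)) = -0.05975
  Q(4)·log₂(Q(4)/P(4)) = (19/20)·log₂((19/20)/(1/30)) = 4.59125

D_KL(Q||P) = 0.00000 - 0.09153 - 0.05975 + 4.59125 = 4.43997 ≈ 4.4400 bits

These are NOT equal (difference: 0.2348 bits). KL divergence is asymmetric: D_KL(P||Q) ≠ D_KL(Q||P) in general.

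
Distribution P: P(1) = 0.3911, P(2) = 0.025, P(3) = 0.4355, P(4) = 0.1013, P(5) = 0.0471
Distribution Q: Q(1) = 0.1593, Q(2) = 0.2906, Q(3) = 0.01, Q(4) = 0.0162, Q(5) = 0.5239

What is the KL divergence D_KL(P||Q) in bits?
2.8936 bits

D_KL(P||Q) = Σ P(x) log₂(P(x)/Q(x))

Computing term by term:
  P(1)·log₂(P(1)/Q(1)) = 0.3911·log₂(0.3911/0.1593) = 0.50678
  P(2)·log₂(P(2)/Q(2)) = 0.025·log₂(0.025/0.2906) = -0.08848
  P(3)·log₂(P(3)/Q(3)) = 0.4355·log₂(0.4355/0.01) = 2.37112
  P(4)·log₂(P(4)/Q(4)) = 0.1013·log₂(0.1013/0.0162) = 0.26789
  P(5)·log₂(P(5)/Q(5)) = 0.0471·log₂(0.0471/0.5239) = -0.16370

D_KL(P||Q) = 0.50678 - 0.08848 + 2.37112 + 0.26789 - 0.16370 = 2.89361 ≈ 2.8936 bits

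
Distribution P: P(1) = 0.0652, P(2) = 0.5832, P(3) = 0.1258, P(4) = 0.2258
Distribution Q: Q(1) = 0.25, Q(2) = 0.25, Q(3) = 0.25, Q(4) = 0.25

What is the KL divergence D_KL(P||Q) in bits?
0.4285 bits

D_KL(P||Q) = Σ P(x) log₂(P(x)/Q(x))

Computing term by term:
  P(1)·log₂(P(1)/Q(1)) = 0.0652·log₂(0.0652/0.25) = -0.12642
  P(2)·log₂(P(2)/Q(2)) = 0.5832·log₂(0.5832/0.25) = 0.71271
  P(3)·log₂(P(3)/Q(3)) = 0.1258·log₂(0.1258/0.25) = -0.12464
  P(4)·log₂(P(4)/Q(4)) = 0.2258·log₂(0.2258/0.25) = -0.03317

D_KL(P||Q) = -0.12642 + 0.71271 - 0.12464 - 0.03317 = 0.42848 ≈ 0.4285 bits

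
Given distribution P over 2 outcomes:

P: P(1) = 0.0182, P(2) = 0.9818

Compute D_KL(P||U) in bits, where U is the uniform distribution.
0.8688 bits

U(i) = 1/2 for all i

D_KL(P||U) = Σ P(x) log₂(P(x) / (1/2))
           = Σ P(x) log₂(P(x)) + log₂(2)
           = log₂(2) - H(P)

H(P) = -Σ P(x) log₂(P(x)):
  -P(1)·log₂(P(1)) = -(0.0182)·log₂(0.0182) = 0.10519
  -P(2)·log₂(P(2)) = -(0.9818)·log₂(0.9818) = 0.02602
H(P) = 0.10519 + 0.02602 = 0.13121 bits

log₂(2) = 1.00000 bits

D_KL(P||U) = 1.00000 - 0.13121 = 0.86879 ≈ 0.8688 bits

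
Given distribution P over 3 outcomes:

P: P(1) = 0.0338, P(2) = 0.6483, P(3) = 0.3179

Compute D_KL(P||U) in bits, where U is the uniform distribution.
0.4888 bits

U(i) = 1/3 for all i

D_KL(P||U) = Σ P(x) log₂(P(x) / (1/3))
           = Σ P(x) log₂(P(x)) + log₂(3)
           = log₂(3) - H(P)

H(P) = -Σ P(x) log₂(P(x)):
  -P(1)·log₂(P(1)) = -(0.0338)·log₂(0.0338) = 0.16517
  -P(2)·log₂(P(2)) = -(0.6483)·log₂(0.6483) = 0.40536
  -P(3)·log₂(P(3)) = -(0.3179)·log₂(0.3179) = 0.52560
H(P) = 0.16517 + 0.40536 + 0.52560 = 1.09613 bits

log₂(3) = 1.58496 bits

D_KL(P||U) = 1.58496 - 1.09613 = 0.48883 ≈ 0.4888 bits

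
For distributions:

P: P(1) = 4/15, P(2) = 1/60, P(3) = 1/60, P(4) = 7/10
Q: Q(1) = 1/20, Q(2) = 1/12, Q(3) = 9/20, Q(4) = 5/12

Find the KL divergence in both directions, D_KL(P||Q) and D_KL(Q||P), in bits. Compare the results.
D_KL(P||Q) = 1.0500 bits, D_KL(Q||P) = 1.9006 bits. D_KL(Q||P) is larger than D_KL(P||Q) by 0.8506 bits; the two directions differ.

D_KL(P||Q) = Σ P(x) log₂(P(x)/Q(x))

Computing term by term:
  P(1)·log₂(P(1)/Q(1)) = (4/15)·log₂((4/15)/(1/20)) = 0.64401
  P(2)·log₂(P(2)/Q(2)) = (1/60)·log₂((1/60)/(1/12)) = -0.03870
  P(3)·log₂(P(3)/Q(3)) = (1/60)·log₂((1/60)/(9/20)) = -0.07925
  P(4)·log₂(P(4)/Q(4)) = (7/10)·log₂((7/10)/(5/12)) = 0.52392

D_KL(P||Q) = 0.64401 - 0.03870 - 0.07925 + 0.52392 = 1.04998 ≈ 1.0500 bits

D_KL(Q||P) = Σ Q(x) log₂(Q(x)/P(x))

Computing term by term:
  Q(1)·log₂(Q(1)/P(1)) = (1/20)·log₂((1/20)/(4/15)) = -0.12075
  Q(2)·log₂(Q(2)/P(2)) = (1/12)·log₂((1/12)/(1/60)) = 0.19349
  Q(3)·log₂(Q(3)/P(3)) = (9/20)·log₂((9/20)/(1/60)) = 2.13970
  Q(4)·log₂(Q(4)/P(4)) = (5/12)·log₂((5/12)/(7/10)) = -0.31186

D_KL(Q||P) = -0.12075 + 0.19349 + 2.13970 - 0.31186 = 1.90058 ≈ 1.9006 bits

These are NOT equal (difference: 0.8506 bits). KL divergence is asymmetric: D_KL(P||Q) ≠ D_KL(Q||P) in general.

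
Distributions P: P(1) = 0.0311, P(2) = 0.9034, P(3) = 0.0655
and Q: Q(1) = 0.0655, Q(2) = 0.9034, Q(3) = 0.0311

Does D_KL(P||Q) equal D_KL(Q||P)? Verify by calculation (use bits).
D_KL(P||Q) = 0.0370 bits, D_KL(Q||P) = 0.0370 bits. Yes — for this pair D_KL(P||Q) = D_KL(Q||P).

D_KL(P||Q) = Σ P(x) log₂(P(x)/Q(x))

Computing term by term:
  P(1)·log₂(P(1)/Q(1)) = 0.0311·log₂(0.0311/0.0655) = -0.03342
  P(2)·log₂(P(2)/Q(2)) = 0.9034·log₂(0.9034/0.9034) = 0.00000
  P(3)·log₂(P(3)/Q(3)) = 0.0655·log₂(0.0655/0.0311) = 0.07039

D_KL(P||Q) = -0.03342 + 0.00000 + 0.07039 = 0.03697 ≈ 0.0370 bits

D_KL(Q||P) = Σ Q(x) log₂(Q(x)/P(x))

Computing term by term:
  Q(1)·log₂(Q(1)/P(1)) = 0.0655·log₂(0.0655/0.0311) = 0.07039
  Q(2)·log₂(Q(2)/P(2)) = 0.9034·log₂(0.9034/0.9034) = 0.00000
  Q(3)·log₂(Q(3)/P(3)) = 0.0311·log₂(0.0311/0.0655) = -0.03342

D_KL(Q||P) = 0.07039 + 0.00000 - 0.03342 = 0.03697 ≈ 0.0370 bits

These ARE equal here. Q is P with outcomes relabeled (Q(1) = P(3), Q(3) = P(1)) by a relabeling that is its own inverse, so the two sums contain exactly the same terms in a different order. This is a special case — KL divergence is not symmetric in general: D_KL(P||Q) ≠ D_KL(Q||P) for most P, Q.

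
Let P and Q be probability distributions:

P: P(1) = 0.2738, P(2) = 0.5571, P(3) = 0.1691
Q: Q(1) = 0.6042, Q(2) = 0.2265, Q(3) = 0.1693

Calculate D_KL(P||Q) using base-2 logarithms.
0.4104 bits

D_KL(P||Q) = Σ P(x) log₂(P(x)/Q(x))

Computing term by term:
  P(1)·log₂(P(1)/Q(1)) = 0.2738·log₂(0.2738/0.6042) = -0.31265
  P(2)·log₂(P(2)/Q(2)) = 0.5571·log₂(0.5571/0.2265) = 0.72335
  P(3)·log₂(P(3)/Q(3)) = 0.1691·log₂(0.1691/0.1693) = -0.00029

D_KL(P||Q) = -0.31265 + 0.72335 - 0.00029 = 0.41041 ≈ 0.4104 bits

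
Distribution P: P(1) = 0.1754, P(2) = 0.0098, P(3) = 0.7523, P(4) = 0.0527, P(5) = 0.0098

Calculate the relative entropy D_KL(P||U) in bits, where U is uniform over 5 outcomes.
1.2180 bits

U(i) = 1/5 for all i

D_KL(P||U) = Σ P(x) log₂(P(x) / (1/5))
           = Σ P(x) log₂(P(x)) + log₂(5)
           = log₂(5) - H(P)

H(P) = -Σ P(x) log₂(P(x)):
  -P(1)·log₂(P(1)) = -(0.1754)·log₂(0.1754) = 0.44048
  -P(2)·log₂(P(2)) = -(0.0098)·log₂(0.0098) = 0.06540
  -P(3)·log₂(P(3)) = -(0.7523)·log₂(0.7523) = 0.30891
  -P(4)·log₂(P(4)) = -(0.0527)·log₂(0.0527) = 0.22377
  -P(5)·log₂(P(5)) = -(0.0098)·log₂(0.0098) = 0.06540
H(P) = 0.44048 + 0.06540 + 0.30891 + 0.22377 + 0.06540 = 1.10396 bits

log₂(5) = 2.32193 bits

D_KL(P||U) = 2.32193 - 1.10396 = 1.21797 ≈ 1.2180 bits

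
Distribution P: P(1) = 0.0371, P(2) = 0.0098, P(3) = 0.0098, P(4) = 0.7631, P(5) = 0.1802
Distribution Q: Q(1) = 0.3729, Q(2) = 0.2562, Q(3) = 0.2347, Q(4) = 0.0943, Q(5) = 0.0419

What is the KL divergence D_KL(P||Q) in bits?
2.4666 bits

D_KL(P||Q) = Σ P(x) log₂(P(x)/Q(x))

Computing term by term:
  P(1)·log₂(P(1)/Q(1)) = 0.0371·log₂(0.0371/0.3729) = -0.12352
  P(2)·log₂(P(2)/Q(2)) = 0.0098·log₂(0.0098/0.2562) = -0.04614
  P(3)·log₂(P(3)/Q(3)) = 0.0098·log₂(0.0098/0.2347) = -0.04490
  P(4)·log₂(P(4)/Q(4)) = 0.7631·log₂(0.7631/0.0943) = 2.30192
  P(5)·log₂(P(5)/Q(5)) = 0.1802·log₂(0.1802/0.0419) = 0.37924

D_KL(P||Q) = -0.12352 - 0.04614 - 0.04490 + 2.30192 + 0.37924 = 2.46660 ≈ 2.4666 bits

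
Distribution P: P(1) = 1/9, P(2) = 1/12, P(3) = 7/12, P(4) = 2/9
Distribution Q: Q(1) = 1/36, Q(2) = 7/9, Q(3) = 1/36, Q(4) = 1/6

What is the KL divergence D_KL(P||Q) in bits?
2.6081 bits

D_KL(P||Q) = Σ P(x) log₂(P(x)/Q(x))

Computing term by term:
  P(1)·log₂(P(1)/Q(1)) = (1/9)·log₂((1/9)/(1/36)) = 0.22222
  P(2)·log₂(P(2)/Q(2)) = (1/12)·log₂((1/12)/(7/9)) = -0.26853
  P(3)·log₂(P(3)/Q(3)) = (7/12)·log₂((7/12)/(1/36)) = 2.56219
  P(4)·log₂(P(4)/Q(4)) = (2/9)·log₂((2/9)/(1/6)) = 0.09223

D_KL(P||Q) = 0.22222 - 0.26853 + 2.56219 + 0.09223 = 2.60811 ≈ 2.6081 bits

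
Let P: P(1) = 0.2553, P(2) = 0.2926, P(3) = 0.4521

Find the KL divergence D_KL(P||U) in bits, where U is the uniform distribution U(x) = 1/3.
0.0455 bits

U(i) = 1/3 for all i

D_KL(P||U) = Σ P(x) log₂(P(x) / (1/3))
           = Σ P(x) log₂(P(x)) + log₂(3)
           = log₂(3) - H(P)

H(P) = -Σ P(x) log₂(P(x)):
  -P(1)·log₂(P(1)) = -(0.2553)·log₂(0.2553) = 0.50287
  -P(2)·log₂(P(2)) = -(0.2926)·log₂(0.2926) = 0.51878
  -P(3)·log₂(P(3)) = -(0.4521)·log₂(0.4521) = 0.51778
H(P) = 0.50287 + 0.51878 + 0.51778 = 1.53943 bits

log₂(3) = 1.58496 bits

D_KL(P||U) = 1.58496 - 1.53943 = 0.04553 ≈ 0.0455 bits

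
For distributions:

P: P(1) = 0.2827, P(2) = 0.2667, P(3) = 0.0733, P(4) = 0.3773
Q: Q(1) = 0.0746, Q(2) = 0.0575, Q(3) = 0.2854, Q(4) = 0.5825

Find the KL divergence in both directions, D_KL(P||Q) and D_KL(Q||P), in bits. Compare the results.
D_KL(P||Q) = 0.7536 bits, D_KL(Q||P) = 0.6540 bits. D_KL(P||Q) is larger than D_KL(Q||P) by 0.0996 bits; the two directions differ.

D_KL(P||Q) = Σ P(x) log₂(P(x)/Q(x))

Computing term by term:
  P(1)·log₂(P(1)/Q(1)) = 0.2827·log₂(0.2827/0.0746) = 0.54336
  P(2)·log₂(P(2)/Q(2)) = 0.2667·log₂(0.2667/0.0575) = 0.59036
  P(3)·log₂(P(3)/Q(3)) = 0.0733·log₂(0.0733/0.2854) = -0.14375
  P(4)·log₂(P(4)/Q(4)) = 0.3773·log₂(0.3773/0.5825) = -0.23640

D_KL(P||Q) = 0.54336 + 0.59036 - 0.14375 - 0.23640 = 0.75357 ≈ 0.7536 bits

D_KL(Q||P) = Σ Q(x) log₂(Q(x)/P(x))

Computing term by term:
  Q(1)·log₂(Q(1)/P(1)) = 0.0746·log₂(0.0746/0.2827) = -0.14338
  Q(2)·log₂(Q(2)/P(2)) = 0.0575·log₂(0.0575/0.2667) = -0.12728
  Q(3)·log₂(Q(3)/P(3)) = 0.2854·log₂(0.2854/0.0733) = 0.55970
  Q(4)·log₂(Q(4)/P(4)) = 0.5825·log₂(0.5825/0.3773) = 0.36496

D_KL(Q||P) = -0.14338 - 0.12728 + 0.55970 + 0.36496 = 0.65400 ≈ 0.6540 bits

These are NOT equal (difference: 0.0996 bits). KL divergence is asymmetric: D_KL(P||Q) ≠ D_KL(Q||P) in general.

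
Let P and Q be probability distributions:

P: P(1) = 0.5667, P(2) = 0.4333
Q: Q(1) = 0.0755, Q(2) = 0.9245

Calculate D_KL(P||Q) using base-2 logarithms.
1.1743 bits

D_KL(P||Q) = Σ P(x) log₂(P(x)/Q(x))

Computing term by term:
  P(1)·log₂(P(1)/Q(1)) = 0.5667·log₂(0.5667/0.0755) = 1.64798
  P(2)·log₂(P(2)/Q(2)) = 0.4333·log₂(0.4333/0.9245) = -0.47373

D_KL(P||Q) = 1.64798 - 0.47373 = 1.17425 ≈ 1.1743 bits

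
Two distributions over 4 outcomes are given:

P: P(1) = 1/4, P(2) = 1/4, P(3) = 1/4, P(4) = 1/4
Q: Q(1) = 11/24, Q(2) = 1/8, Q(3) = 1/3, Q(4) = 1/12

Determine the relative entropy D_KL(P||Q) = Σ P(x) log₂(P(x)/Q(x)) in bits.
0.3239 bits

D_KL(P||Q) = Σ P(x) log₂(P(x)/Q(x))

Computing term by term:
  P(1)·log₂(P(1)/Q(1)) = (1/4)·log₂((1/4)/(11/24)) = -0.21862
  P(2)·log₂(P(2)/Q(2)) = (1/4)·log₂((1/4)/(1/8)) = 0.25000
  P(3)·log₂(P(3)/Q(3)) = (1/4)·log₂((1/4)/(1/3)) = -0.10376
  P(4)·log₂(P(4)/Q(4)) = (1/4)·log₂((1/4)/(1/12)) = 0.39624

D_KL(P||Q) = -0.21862 + 0.25000 - 0.10376 + 0.39624 = 0.32386 ≈ 0.3239 bits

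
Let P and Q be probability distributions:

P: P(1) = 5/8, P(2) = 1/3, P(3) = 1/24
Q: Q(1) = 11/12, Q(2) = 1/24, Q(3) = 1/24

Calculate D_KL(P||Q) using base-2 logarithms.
0.6547 bits

D_KL(P||Q) = Σ P(x) log₂(P(x)/Q(x))

Computing term by term:
  P(1)·log₂(P(1)/Q(1)) = (5/8)·log₂((5/8)/(11/12)) = -0.34534
  P(2)·log₂(P(2)/Q(2)) = (1/3)·log₂((1/3)/(1/24)) = 1.00000
  P(3)·log₂(P(3)/Q(3)) = (1/24)·log₂((1/24)/(1/24)) = 0.00000

D_KL(P||Q) = -0.34534 + 1.00000 + 0.00000 = 0.65466 ≈ 0.6547 bits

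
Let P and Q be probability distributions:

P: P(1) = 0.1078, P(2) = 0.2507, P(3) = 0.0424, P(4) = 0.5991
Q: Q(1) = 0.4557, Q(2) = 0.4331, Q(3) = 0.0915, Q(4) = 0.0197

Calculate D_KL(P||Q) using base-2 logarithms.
2.4825 bits

D_KL(P||Q) = Σ P(x) log₂(P(x)/Q(x))

Computing term by term:
  P(1)·log₂(P(1)/Q(1)) = 0.1078·log₂(0.1078/0.4557) = -0.22419
  P(2)·log₂(P(2)/Q(2)) = 0.2507·log₂(0.2507/0.4331) = -0.19774
  P(3)·log₂(P(3)/Q(3)) = 0.0424·log₂(0.0424/0.0915) = -0.04705
  P(4)·log₂(P(4)/Q(4)) = 0.5991·log₂(0.5991/0.0197) = 2.95148

D_KL(P||Q) = -0.22419 - 0.19774 - 0.04705 + 2.95148 = 2.48250 ≈ 2.4825 bits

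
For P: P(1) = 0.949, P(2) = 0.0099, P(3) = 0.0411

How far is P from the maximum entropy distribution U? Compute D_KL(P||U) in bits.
1.2581 bits

U(i) = 1/3 for all i

D_KL(P||U) = Σ P(x) log₂(P(x) / (1/3))
           = Σ P(x) log₂(P(x)) + log₂(3)
           = log₂(3) - H(P)

H(P) = -Σ P(x) log₂(P(x)):
  -P(1)·log₂(P(1)) = -(0.949)·log₂(0.949) = 0.07167
  -P(2)·log₂(P(2)) = -(0.0099)·log₂(0.0099) = 0.06592
  -P(3)·log₂(P(3)) = -(0.0411)·log₂(0.0411) = 0.18925
H(P) = 0.07167 + 0.06592 + 0.18925 = 0.32684 bits

log₂(3) = 1.58496 bits

D_KL(P||U) = 1.58496 - 0.32684 = 1.25812 ≈ 1.2581 bits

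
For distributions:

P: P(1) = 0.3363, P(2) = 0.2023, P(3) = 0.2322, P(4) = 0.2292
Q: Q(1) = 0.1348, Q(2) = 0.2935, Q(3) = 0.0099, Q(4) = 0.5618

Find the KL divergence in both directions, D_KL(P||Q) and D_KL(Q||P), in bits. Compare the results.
D_KL(P||Q) = 1.0954 bits, D_KL(Q||P) = 0.6614 bits. D_KL(P||Q) is larger than D_KL(Q||P) by 0.4340 bits; the two directions differ.

D_KL(P||Q) = Σ P(x) log₂(P(x)/Q(x))

Computing term by term:
  P(1)·log₂(P(1)/Q(1)) = 0.3363·log₂(0.3363/0.1348) = 0.44356
  P(2)·log₂(P(2)/Q(2)) = 0.2023·log₂(0.2023/0.2935) = -0.10861
  P(3)·log₂(P(3)/Q(3)) = 0.2322·log₂(0.2322/0.0099) = 1.05693
  P(4)·log₂(P(4)/Q(4)) = 0.2292·log₂(0.2292/0.5618) = -0.29646

D_KL(P||Q) = 0.44356 - 0.10861 + 1.05693 - 0.29646 = 1.09542 ≈ 1.0954 bits

D_KL(Q||P) = Σ Q(x) log₂(Q(x)/P(x))

Computing term by term:
  Q(1)·log₂(Q(1)/P(1)) = 0.1348·log₂(0.1348/0.3363) = -0.17779
  Q(2)·log₂(Q(2)/P(2)) = 0.2935·log₂(0.2935/0.2023) = 0.15757
  Q(3)·log₂(Q(3)/P(3)) = 0.0099·log₂(0.0099/0.2322) = -0.04506
  Q(4)·log₂(Q(4)/P(4)) = 0.5618·log₂(0.5618/0.2292) = 0.72666

D_KL(Q||P) = -0.17779 + 0.15757 - 0.04506 + 0.72666 = 0.66138 ≈ 0.6614 bits

These are NOT equal (difference: 0.4340 bits). KL divergence is asymmetric: D_KL(P||Q) ≠ D_KL(Q||P) in general.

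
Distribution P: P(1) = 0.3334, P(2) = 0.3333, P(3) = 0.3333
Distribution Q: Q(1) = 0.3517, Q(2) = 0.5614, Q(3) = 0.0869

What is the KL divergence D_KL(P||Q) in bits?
0.3700 bits

D_KL(P||Q) = Σ P(x) log₂(P(x)/Q(x))

Computing term by term:
  P(1)·log₂(P(1)/Q(1)) = 0.3334·log₂(0.3334/0.3517) = -0.02570
  P(2)·log₂(P(2)/Q(2)) = 0.3333·log₂(0.3333/0.5614) = -0.25071
  P(3)·log₂(P(3)/Q(3)) = 0.3333·log₂(0.3333/0.0869) = 0.64640

D_KL(P||Q) = -0.02570 - 0.25071 + 0.64640 = 0.36999 ≈ 0.3700 bits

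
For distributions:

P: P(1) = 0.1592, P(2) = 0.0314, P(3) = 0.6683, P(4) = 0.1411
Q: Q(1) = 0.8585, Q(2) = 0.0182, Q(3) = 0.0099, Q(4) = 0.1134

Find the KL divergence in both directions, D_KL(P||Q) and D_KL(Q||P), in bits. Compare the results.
D_KL(P||Q) = 3.7434 bits, D_KL(Q||P) = 1.9768 bits. D_KL(P||Q) is larger than D_KL(Q||P) by 1.7666 bits; the two directions differ.

D_KL(P||Q) = Σ P(x) log₂(P(x)/Q(x))

Computing term by term:
  P(1)·log₂(P(1)/Q(1)) = 0.1592·log₂(0.1592/0.8585) = -0.38701
  P(2)·log₂(P(2)/Q(2)) = 0.0314·log₂(0.0314/0.0182) = 0.02471
  P(3)·log₂(P(3)/Q(3)) = 0.6683·log₂(0.6683/0.0099) = 4.06121
  P(4)·log₂(P(4)/Q(4)) = 0.1411·log₂(0.1411/0.1134) = 0.04449

D_KL(P||Q) = -0.38701 + 0.02471 + 4.06121 + 0.04449 = 3.74340 ≈ 3.7434 bits

D_KL(Q||P) = Σ Q(x) log₂(Q(x)/P(x))

Computing term by term:
  Q(1)·log₂(Q(1)/P(1)) = 0.8585·log₂(0.8585/0.1592) = 2.08699
  Q(2)·log₂(Q(2)/P(2)) = 0.0182·log₂(0.0182/0.0314) = -0.01432
  Q(3)·log₂(Q(3)/P(3)) = 0.0099·log₂(0.0099/0.6683) = -0.06016
  Q(4)·log₂(Q(4)/P(4)) = 0.1134·log₂(0.1134/0.1411) = -0.03575

D_KL(Q||P) = 2.08699 - 0.01432 - 0.06016 - 0.03575 = 1.97676 ≈ 1.9768 bits

These are NOT equal (difference: 1.7666 bits). KL divergence is asymmetric: D_KL(P||Q) ≠ D_KL(Q||P) in general.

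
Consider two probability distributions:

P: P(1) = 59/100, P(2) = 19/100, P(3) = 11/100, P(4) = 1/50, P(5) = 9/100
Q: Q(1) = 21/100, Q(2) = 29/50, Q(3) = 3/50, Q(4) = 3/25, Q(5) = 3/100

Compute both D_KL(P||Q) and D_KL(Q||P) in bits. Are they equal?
D_KL(P||Q) = 0.7605 bits, D_KL(Q||P) = 0.8310 bits. No, they are not equal.

D_KL(P||Q) = Σ P(x) log₂(P(x)/Q(x))

Computing term by term:
  P(1)·log₂(P(1)/Q(1)) = (59/100)·log₂((59/100)/(21/100)) = 0.87929
  P(2)·log₂(P(2)/Q(2)) = (19/100)·log₂((19/100)/(29/50)) = -0.30591
  P(3)·log₂(P(3)/Q(3)) = (11/100)·log₂((11/100)/(3/50)) = 0.09619
  P(4)·log₂(P(4)/Q(4)) = (1/50)·log₂((1/50)/(3/25)) = -0.05170
  P(5)·log₂(P(5)/Q(5)) = (9/100)·log₂((9/100)/(3/100)) = 0.14265

D_KL(P||Q) = 0.87929 - 0.30591 + 0.09619 - 0.05170 + 0.14265 = 0.76052 ≈ 0.7605 bits

D_KL(Q||P) = Σ Q(x) log₂(Q(x)/P(x))

Computing term by term:
  Q(1)·log₂(Q(1)/P(1)) = (21/100)·log₂((21/100)/(59/100)) = -0.31297
  Q(2)·log₂(Q(2)/P(2)) = (29/50)·log₂((29/50)/(19/100)) = 0.93383
  Q(3)·log₂(Q(3)/P(3)) = (3/50)·log₂((3/50)/(11/100)) = -0.05247
  Q(4)·log₂(Q(4)/P(4)) = (3/25)·log₂((3/25)/(1/50)) = 0.31020
  Q(5)·log₂(Q(5)/P(5)) = (3/100)·log₂((3/100)/(9/100)) = -0.04755

D_KL(Q||P) = -0.31297 + 0.93383 - 0.05247 + 0.31020 - 0.04755 = 0.83104 ≈ 0.8310 bits

These are NOT equal (difference: 0.0705 bits). KL divergence is asymmetric: D_KL(P||Q) ≠ D_KL(Q||P) in general.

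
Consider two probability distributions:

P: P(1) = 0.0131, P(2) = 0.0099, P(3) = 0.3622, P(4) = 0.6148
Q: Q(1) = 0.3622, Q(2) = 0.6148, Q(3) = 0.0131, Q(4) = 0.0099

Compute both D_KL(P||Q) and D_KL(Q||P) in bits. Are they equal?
D_KL(P||Q) = 5.2750 bits, D_KL(Q||P) = 5.2750 bits. Yes, in this case they are equal (although KL divergence is not symmetric in general).

D_KL(P||Q) = Σ P(x) log₂(P(x)/Q(x))

Computing term by term:
  P(1)·log₂(P(1)/Q(1)) = 0.0131·log₂(0.0131/0.3622) = -0.06274
  P(2)·log₂(P(2)/Q(2)) = 0.0099·log₂(0.0099/0.6148) = -0.05897
  P(3)·log₂(P(3)/Q(3)) = 0.3622·log₂(0.3622/0.0131) = 1.73463
  P(4)·log₂(P(4)/Q(4)) = 0.6148·log₂(0.6148/0.0099) = 3.66208

D_KL(P||Q) = -0.06274 - 0.05897 + 1.73463 + 3.66208 = 5.27500 ≈ 5.2750 bits

D_KL(Q||P) = Σ Q(x) log₂(Q(x)/P(x))

Computing term by term:
  Q(1)·log₂(Q(1)/P(1)) = 0.3622·log₂(0.3622/0.0131) = 1.73463
  Q(2)·log₂(Q(2)/P(2)) = 0.6148·log₂(0.6148/0.0099) = 3.66208
  Q(3)·log₂(Q(3)/P(3)) = 0.0131·log₂(0.0131/0.3622) = -0.06274
  Q(4)·log₂(Q(4)/P(4)) = 0.0099·log₂(0.0099/0.6148) = -0.05897

D_KL(Q||P) = 1.73463 + 3.66208 - 0.06274 - 0.05897 = 5.27500 ≈ 5.2750 bits

These ARE equal here. Q is P with outcomes relabeled (Q(1) = P(3), Q(2) = P(4), Q(3) = P(1), Q(4) = P(2)) by a relabeling that is its own inverse, so the two sums contain exactly the same terms in a different order. This is a special case — KL divergence is not symmetric in general: D_KL(P||Q) ≠ D_KL(Q||P) for most P, Q.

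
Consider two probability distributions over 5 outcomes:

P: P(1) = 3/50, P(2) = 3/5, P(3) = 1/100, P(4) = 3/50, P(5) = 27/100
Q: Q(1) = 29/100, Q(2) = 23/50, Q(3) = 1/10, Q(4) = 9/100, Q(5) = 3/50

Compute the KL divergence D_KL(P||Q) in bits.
0.6112 bits

D_KL(P||Q) = Σ P(x) log₂(P(x)/Q(x))

Computing term by term:
  P(1)·log₂(P(1)/Q(1)) = (3/50)·log₂((3/50)/(29/100)) = -0.13638
  P(2)·log₂(P(2)/Q(2)) = (3/5)·log₂((3/5)/(23/50)) = 0.23000
  P(3)·log₂(P(3)/Q(3)) = (1/100)·log₂((1/100)/(1/10)) = -0.03322
  P(4)·log₂(P(4)/Q(4)) = (3/50)·log₂((3/50)/(9/100)) = -0.03510
  P(5)·log₂(P(5)/Q(5)) = (27/100)·log₂((27/100)/(3/50)) = 0.58588

D_KL(P||Q) = -0.13638 + 0.23000 - 0.03322 - 0.03510 + 0.58588 = 0.61118 ≈ 0.6112 bits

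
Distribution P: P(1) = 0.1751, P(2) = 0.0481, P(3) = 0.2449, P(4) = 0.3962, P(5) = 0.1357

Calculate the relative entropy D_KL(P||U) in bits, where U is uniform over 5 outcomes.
0.2539 bits

U(i) = 1/5 for all i

D_KL(P||U) = Σ P(x) log₂(P(x) / (1/5))
           = Σ P(x) log₂(P(x)) + log₂(5)
           = log₂(5) - H(P)

H(P) = -Σ P(x) log₂(P(x)):
  -P(1)·log₂(P(1)) = -(0.1751)·log₂(0.1751) = 0.44016
  -P(2)·log₂(P(2)) = -(0.0481)·log₂(0.0481) = 0.21057
  -P(3)·log₂(P(3)) = -(0.2449)·log₂(0.2449) = 0.49708
  -P(4)·log₂(P(4)) = -(0.3962)·log₂(0.3962) = 0.52920
  -P(5)·log₂(P(5)) = -(0.1357)·log₂(0.1357) = 0.39102
H(P) = 0.44016 + 0.21057 + 0.49708 + 0.52920 + 0.39102 = 2.06803 bits

log₂(5) = 2.32193 bits

D_KL(P||U) = 2.32193 - 2.06803 = 0.25390 ≈ 0.2539 bits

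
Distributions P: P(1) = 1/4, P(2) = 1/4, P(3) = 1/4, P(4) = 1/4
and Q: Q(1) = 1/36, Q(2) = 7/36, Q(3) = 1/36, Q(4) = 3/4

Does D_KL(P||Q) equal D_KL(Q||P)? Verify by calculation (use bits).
D_KL(P||Q) = 1.2794 bits, D_KL(Q||P) = 0.9421 bits. No — D_KL(P||Q) ≠ D_KL(Q||P) for this pair.

D_KL(P||Q) = Σ P(x) log₂(P(x)/Q(x))

Computing term by term:
  P(1)·log₂(P(1)/Q(1)) = (1/4)·log₂((1/4)/(1/36)) = 0.79248
  P(2)·log₂(P(2)/Q(2)) = (1/4)·log₂((1/4)/(7/36)) = 0.09064
  P(3)·log₂(P(3)/Q(3)) = (1/4)·log₂((1/4)/(1/36)) = 0.79248
  P(4)·log₂(P(4)/Q(4)) = (1/4)·log₂((1/4)/(3/4)) = -0.39624

D_KL(P||Q) = 0.79248 + 0.09064 + 0.79248 - 0.39624 = 1.27936 ≈ 1.2794 bits

D_KL(Q||P) = Σ Q(x) log₂(Q(x)/P(x))

Computing term by term:
  Q(1)·log₂(Q(1)/P(1)) = (1/36)·log₂((1/36)/(1/4)) = -0.08805
  Q(2)·log₂(Q(2)/P(2)) = (7/36)·log₂((7/36)/(1/4)) = -0.07050
  Q(3)·log₂(Q(3)/P(3)) = (1/36)·log₂((1/36)/(1/4)) = -0.08805
  Q(4)·log₂(Q(4)/P(4)) = (3/4)·log₂((3/4)/(1/4)) = 1.18872

D_KL(Q||P) = -0.08805 - 0.07050 - 0.08805 + 1.18872 = 0.94212 ≈ 0.9421 bits

These are NOT equal (difference: 0.3373 bits). KL divergence is asymmetric: D_KL(P||Q) ≠ D_KL(Q||P) in general.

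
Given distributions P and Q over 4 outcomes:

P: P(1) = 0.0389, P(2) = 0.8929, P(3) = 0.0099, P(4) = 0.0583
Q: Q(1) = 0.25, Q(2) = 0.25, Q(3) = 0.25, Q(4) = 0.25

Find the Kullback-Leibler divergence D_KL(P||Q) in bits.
1.3669 bits

D_KL(P||Q) = Σ P(x) log₂(P(x)/Q(x))

Computing term by term:
  P(1)·log₂(P(1)/Q(1)) = 0.0389·log₂(0.0389/0.25) = -0.10441
  P(2)·log₂(P(2)/Q(2)) = 0.8929·log₂(0.8929/0.25) = 1.63987
  P(3)·log₂(P(3)/Q(3)) = 0.0099·log₂(0.0099/0.25) = -0.04612
  P(4)·log₂(P(4)/Q(4)) = 0.0583·log₂(0.0583/0.25) = -0.12245

D_KL(P||Q) = -0.10441 + 1.63987 - 0.04612 - 0.12245 = 1.36689 ≈ 1.3669 bits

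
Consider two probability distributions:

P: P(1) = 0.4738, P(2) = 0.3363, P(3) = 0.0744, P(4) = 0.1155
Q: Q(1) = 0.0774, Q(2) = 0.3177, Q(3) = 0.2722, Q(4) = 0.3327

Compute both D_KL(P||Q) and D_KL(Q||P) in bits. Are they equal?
D_KL(P||Q) = 0.9505 bits, D_KL(Q||P) = 0.7888 bits. No, they are not equal.

D_KL(P||Q) = Σ P(x) log₂(P(x)/Q(x))

Computing term by term:
  P(1)·log₂(P(1)/Q(1)) = 0.4738·log₂(0.4738/0.0774) = 1.23845
  P(2)·log₂(P(2)/Q(2)) = 0.3363·log₂(0.3363/0.3177) = 0.02760
  P(3)·log₂(P(3)/Q(3)) = 0.0744·log₂(0.0744/0.2722) = -0.13922
  P(4)·log₂(P(4)/Q(4)) = 0.1155·log₂(0.1155/0.3327) = -0.17629

D_KL(P||Q) = 1.23845 + 0.02760 - 0.13922 - 0.17629 = 0.95054 ≈ 0.9505 bits

D_KL(Q||P) = Σ Q(x) log₂(Q(x)/P(x))

Computing term by term:
  Q(1)·log₂(Q(1)/P(1)) = 0.0774·log₂(0.0774/0.4738) = -0.20231
  Q(2)·log₂(Q(2)/P(2)) = 0.3177·log₂(0.3177/0.3363) = -0.02608
  Q(3)·log₂(Q(3)/P(3)) = 0.2722·log₂(0.2722/0.0744) = 0.50937
  Q(4)·log₂(Q(4)/P(4)) = 0.3327·log₂(0.3327/0.1155) = 0.50781

D_KL(Q||P) = -0.20231 - 0.02608 + 0.50937 + 0.50781 = 0.78879 ≈ 0.7888 bits

These are NOT equal (difference: 0.1617 bits). KL divergence is asymmetric: D_KL(P||Q) ≠ D_KL(Q||P) in general.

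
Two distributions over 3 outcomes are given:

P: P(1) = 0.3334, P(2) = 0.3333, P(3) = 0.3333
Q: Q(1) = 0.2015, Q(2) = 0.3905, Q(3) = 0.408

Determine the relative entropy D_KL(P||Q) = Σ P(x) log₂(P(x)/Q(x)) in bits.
0.0688 bits

D_KL(P||Q) = Σ P(x) log₂(P(x)/Q(x))

Computing term by term:
  P(1)·log₂(P(1)/Q(1)) = 0.3334·log₂(0.3334/0.2015) = 0.24221
  P(2)·log₂(P(2)/Q(2)) = 0.3333·log₂(0.3333/0.3905) = -0.07616
  P(3)·log₂(P(3)/Q(3)) = 0.3333·log₂(0.3333/0.408) = -0.09724

D_KL(P||Q) = 0.24221 - 0.07616 - 0.09724 = 0.06881 ≈ 0.0688 bits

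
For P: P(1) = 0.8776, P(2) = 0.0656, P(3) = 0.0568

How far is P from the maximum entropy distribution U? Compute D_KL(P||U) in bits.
0.9268 bits

U(i) = 1/3 for all i

D_KL(P||U) = Σ P(x) log₂(P(x) / (1/3))
           = Σ P(x) log₂(P(x)) + log₂(3)
           = log₂(3) - H(P)

H(P) = -Σ P(x) log₂(P(x)):
  -P(1)·log₂(P(1)) = -(0.8776)·log₂(0.8776) = 0.16531
  -P(2)·log₂(P(2)) = -(0.0656)·log₂(0.0656) = 0.25782
  -P(3)·log₂(P(3)) = -(0.0568)·log₂(0.0568) = 0.23504
H(P) = 0.16531 + 0.25782 + 0.23504 = 0.65817 bits

log₂(3) = 1.58496 bits

D_KL(P||U) = 1.58496 - 0.65817 = 0.92679 ≈ 0.9268 bits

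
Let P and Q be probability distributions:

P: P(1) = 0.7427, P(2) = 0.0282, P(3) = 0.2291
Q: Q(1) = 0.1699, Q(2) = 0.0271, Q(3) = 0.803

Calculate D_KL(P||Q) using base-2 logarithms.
1.1676 bits

D_KL(P||Q) = Σ P(x) log₂(P(x)/Q(x))

Computing term by term:
  P(1)·log₂(P(1)/Q(1)) = 0.7427·log₂(0.7427/0.1699) = 1.58054
  P(2)·log₂(P(2)/Q(2)) = 0.0282·log₂(0.0282/0.0271) = 0.00162
  P(3)·log₂(P(3)/Q(3)) = 0.2291·log₂(0.2291/0.803) = -0.41454

D_KL(P||Q) = 1.58054 + 0.00162 - 0.41454 = 1.16762 ≈ 1.1676 bits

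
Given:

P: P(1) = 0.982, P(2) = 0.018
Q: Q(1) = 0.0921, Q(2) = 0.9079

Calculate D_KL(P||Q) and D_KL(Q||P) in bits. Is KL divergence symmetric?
D_KL(P||Q) = 3.2512 bits, D_KL(Q||P) = 4.8210 bits. No, KL divergence is not symmetric.

D_KL(P||Q) = Σ P(x) log₂(P(x)/Q(x))

Computing term by term:
  P(1)·log₂(P(1)/Q(1)) = 0.982·log₂(0.982/0.0921) = 3.35299
  P(2)·log₂(P(2)/Q(2)) = 0.018·log₂(0.018/0.9079) = -0.10182

D_KL(P||Q) = 3.35299 - 0.10182 = 3.25117 ≈ 3.2512 bits

D_KL(Q||P) = Σ Q(x) log₂(Q(x)/P(x))

Computing term by term:
  Q(1)·log₂(Q(1)/P(1)) = 0.0921·log₂(0.0921/0.982) = -0.31447
  Q(2)·log₂(Q(2)/P(2)) = 0.9079·log₂(0.9079/0.018) = 5.13550

D_KL(Q||P) = -0.31447 + 5.13550 = 4.82103 ≈ 4.8210 bits

These are NOT equal (difference: 1.5698 bits). KL divergence is asymmetric: D_KL(P||Q) ≠ D_KL(Q||P) in general.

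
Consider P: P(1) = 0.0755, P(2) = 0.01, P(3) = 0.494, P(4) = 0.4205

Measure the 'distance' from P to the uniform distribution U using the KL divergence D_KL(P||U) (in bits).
0.6240 bits

U(i) = 1/4 for all i

D_KL(P||U) = Σ P(x) log₂(P(x) / (1/4))
           = Σ P(x) log₂(P(x)) + log₂(4)
           = log₂(4) - H(P)

H(P) = -Σ P(x) log₂(P(x)):
  -P(1)·log₂(P(1)) = -(0.0755)·log₂(0.0755) = 0.28142
  -P(2)·log₂(P(2)) = -(0.01)·log₂(0.01) = 0.06644
  -P(3)·log₂(P(3)) = -(0.494)·log₂(0.494) = 0.50260
  -P(4)·log₂(P(4)) = -(0.4205)·log₂(0.4205) = 0.52555
H(P) = 0.28142 + 0.06644 + 0.50260 + 0.52555 = 1.37601 bits

log₂(4) = 2.00000 bits

D_KL(P||U) = 2.00000 - 1.37601 = 0.62399 ≈ 0.6240 bits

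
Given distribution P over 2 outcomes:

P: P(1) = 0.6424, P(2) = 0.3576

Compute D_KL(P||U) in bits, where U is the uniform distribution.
0.0593 bits

U(i) = 1/2 for all i

D_KL(P||U) = Σ P(x) log₂(P(x) / (1/2))
           = Σ P(x) log₂(P(x)) + log₂(2)
           = log₂(2) - H(P)

H(P) = -Σ P(x) log₂(P(x)):
  -P(1)·log₂(P(1)) = -(0.6424)·log₂(0.6424) = 0.41014
  -P(2)·log₂(P(2)) = -(0.3576)·log₂(0.3576) = 0.53053
H(P) = 0.41014 + 0.53053 = 0.94067 bits

log₂(2) = 1.00000 bits

D_KL(P||U) = 1.00000 - 0.94067 = 0.05933 ≈ 0.0593 bits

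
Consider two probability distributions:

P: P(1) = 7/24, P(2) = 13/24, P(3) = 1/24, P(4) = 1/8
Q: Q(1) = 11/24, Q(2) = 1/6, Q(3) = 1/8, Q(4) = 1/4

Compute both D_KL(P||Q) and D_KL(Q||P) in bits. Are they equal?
D_KL(P||Q) = 0.5398 bits, D_KL(Q||P) = 0.4636 bits. No, they are not equal.

D_KL(P||Q) = Σ P(x) log₂(P(x)/Q(x))

Computing term by term:
  P(1)·log₂(P(1)/Q(1)) = (7/24)·log₂((7/24)/(11/24)) = -0.19019
  P(2)·log₂(P(2)/Q(2)) = (13/24)·log₂((13/24)/(1/6)) = 0.92107
  P(3)·log₂(P(3)/Q(3)) = (1/24)·log₂((1/24)/(1/8)) = -0.06604
  P(4)·log₂(P(4)/Q(4)) = (1/8)·log₂((1/8)/(1/4)) = -0.12500

D_KL(P||Q) = -0.19019 + 0.92107 - 0.06604 - 0.12500 = 0.53984 ≈ 0.5398 bits

D_KL(Q||P) = Σ Q(x) log₂(Q(x)/P(x))

Computing term by term:
  Q(1)·log₂(Q(1)/P(1)) = (11/24)·log₂((11/24)/(7/24)) = 0.29887
  Q(2)·log₂(Q(2)/P(2)) = (1/6)·log₂((1/6)/(13/24)) = -0.28341
  Q(3)·log₂(Q(3)/P(3)) = (1/8)·log₂((1/8)/(1/24)) = 0.19812
  Q(4)·log₂(Q(4)/P(4)) = (1/4)·log₂((1/4)/(1/8)) = 0.25000

D_KL(Q||P) = 0.29887 - 0.28341 + 0.19812 + 0.25000 = 0.46358 ≈ 0.4636 bits

These are NOT equal (difference: 0.0762 bits). KL divergence is asymmetric: D_KL(P||Q) ≠ D_KL(Q||P) in general.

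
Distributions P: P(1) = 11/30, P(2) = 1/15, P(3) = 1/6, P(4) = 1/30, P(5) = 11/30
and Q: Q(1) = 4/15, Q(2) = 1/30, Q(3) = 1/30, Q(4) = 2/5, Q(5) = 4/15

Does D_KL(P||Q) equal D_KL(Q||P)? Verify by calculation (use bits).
D_KL(P||Q) = 0.6711 bits, D_KL(Q||P) = 1.0782 bits. No — D_KL(P||Q) ≠ D_KL(Q||P) for this pair.

D_KL(P||Q) = Σ P(x) log₂(P(x)/Q(x))

Computing term by term:
  P(1)·log₂(P(1)/Q(1)) = (11/30)·log₂((11/30)/(4/15)) = 0.16846
  P(2)·log₂(P(2)/Q(2)) = (1/15)·log₂((1/15)/(1/30)) = 0.06667
  P(3)·log₂(P(3)/Q(3)) = (1/6)·log₂((1/6)/(1/30)) = 0.38699
  P(4)·log₂(P(4)/Q(4)) = (1/30)·log₂((1/30)/(2/5)) = -0.11950
  P(5)·log₂(P(5)/Q(5)) = (11/30)·log₂((11/30)/(4/15)) = 0.16846

D_KL(P||Q) = 0.16846 + 0.06667 + 0.38699 - 0.11950 + 0.16846 = 0.67108 ≈ 0.6711 bits

D_KL(Q||P) = Σ Q(x) log₂(Q(x)/P(x))

Computing term by term:
  Q(1)·log₂(Q(1)/P(1)) = (4/15)·log₂((4/15)/(11/30)) = -0.12252
  Q(2)·log₂(Q(2)/P(2)) = (1/30)·log₂((1/30)/(1/15)) = -0.03333
  Q(3)·log₂(Q(3)/P(3)) = (1/30)·log₂((1/30)/(1/6)) = -0.07740
  Q(4)·log₂(Q(4)/P(4)) = (2/5)·log₂((2/5)/(1/30)) = 1.43399
  Q(5)·log₂(Q(5)/P(5)) = (4/15)·log₂((4/15)/(11/30)) = -0.12252

D_KL(Q||P) = -0.12252 - 0.03333 - 0.07740 + 1.43399 - 0.12252 = 1.07822 ≈ 1.0782 bits

These are NOT equal (difference: 0.4071 bits). KL divergence is asymmetric: D_KL(P||Q) ≠ D_KL(Q||P) in general.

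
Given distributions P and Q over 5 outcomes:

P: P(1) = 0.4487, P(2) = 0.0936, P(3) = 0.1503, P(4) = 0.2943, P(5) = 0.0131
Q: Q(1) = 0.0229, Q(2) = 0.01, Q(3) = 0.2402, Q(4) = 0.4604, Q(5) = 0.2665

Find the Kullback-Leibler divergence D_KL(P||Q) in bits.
1.8794 bits

D_KL(P||Q) = Σ P(x) log₂(P(x)/Q(x))

Computing term by term:
  P(1)·log₂(P(1)/Q(1)) = 0.4487·log₂(0.4487/0.0229) = 1.92597
  P(2)·log₂(P(2)/Q(2)) = 0.0936·log₂(0.0936/0.01) = 0.30200
  P(3)·log₂(P(3)/Q(3)) = 0.1503·log₂(0.1503/0.2402) = -0.10166
  P(4)·log₂(P(4)/Q(4)) = 0.2943·log₂(0.2943/0.4604) = -0.19000
  P(5)·log₂(P(5)/Q(5)) = 0.0131·log₂(0.0131/0.2665) = -0.05694

D_KL(P||Q) = 1.92597 + 0.30200 - 0.10166 - 0.19000 - 0.05694 = 1.87937 ≈ 1.8794 bits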